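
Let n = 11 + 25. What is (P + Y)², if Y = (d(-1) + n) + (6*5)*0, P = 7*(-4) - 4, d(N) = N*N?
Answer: 25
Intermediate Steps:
d(N) = N²
n = 36
P = -32 (P = -28 - 4 = -32)
Y = 37 (Y = ((-1)² + 36) + (6*5)*0 = (1 + 36) + 30*0 = 37 + 0 = 37)
(P + Y)² = (-32 + 37)² = 5² = 25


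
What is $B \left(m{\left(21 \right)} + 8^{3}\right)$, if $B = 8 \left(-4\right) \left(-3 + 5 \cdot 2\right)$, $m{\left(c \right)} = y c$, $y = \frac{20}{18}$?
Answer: $- \frac{359744}{3} \approx -1.1991 \cdot 10^{5}$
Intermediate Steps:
$y = \frac{10}{9}$ ($y = 20 \cdot \frac{1}{18} = \frac{10}{9} \approx 1.1111$)
$m{\left(c \right)} = \frac{10 c}{9}$
$B = -224$ ($B = - 32 \left(-3 + 10\right) = \left(-32\right) 7 = -224$)
$B \left(m{\left(21 \right)} + 8^{3}\right) = - 224 \left(\frac{10}{9} \cdot 21 + 8^{3}\right) = - 224 \left(\frac{70}{3} + 512\right) = \left(-224\right) \frac{1606}{3} = - \frac{359744}{3}$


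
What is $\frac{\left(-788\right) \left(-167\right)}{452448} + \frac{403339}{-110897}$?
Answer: $- \frac{41974080565}{12543781464} \approx -3.3462$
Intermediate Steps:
$\frac{\left(-788\right) \left(-167\right)}{452448} + \frac{403339}{-110897} = 131596 \cdot \frac{1}{452448} + 403339 \left(- \frac{1}{110897}\right) = \frac{32899}{113112} - \frac{403339}{110897} = - \frac{41974080565}{12543781464}$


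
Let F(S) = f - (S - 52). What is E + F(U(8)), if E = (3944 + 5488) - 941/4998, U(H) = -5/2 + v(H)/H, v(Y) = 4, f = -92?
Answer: 46950271/4998 ≈ 9393.8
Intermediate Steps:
U(H) = -5/2 + 4/H
F(S) = -40 - S (F(S) = -92 - (S - 52) = -92 - (-52 + S) = -92 + (52 - S) = -40 - S)
E = 47140195/4998 (E = 9432 - 941*1/4998 = 9432 - 941/4998 = 47140195/4998 ≈ 9431.8)
E + F(U(8)) = 47140195/4998 + (-40 - (-5/2 + 4/8)) = 47140195/4998 + (-40 - (-5/2 + 4*(⅛))) = 47140195/4998 + (-40 - (-5/2 + ½)) = 47140195/4998 + (-40 - 1*(-2)) = 47140195/4998 + (-40 + 2) = 47140195/4998 - 38 = 46950271/4998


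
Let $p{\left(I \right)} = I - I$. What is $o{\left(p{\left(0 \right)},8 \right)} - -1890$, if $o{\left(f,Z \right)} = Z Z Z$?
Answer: $2402$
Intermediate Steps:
$p{\left(I \right)} = 0$
$o{\left(f,Z \right)} = Z^{3}$ ($o{\left(f,Z \right)} = Z^{2} Z = Z^{3}$)
$o{\left(p{\left(0 \right)},8 \right)} - -1890 = 8^{3} - -1890 = 512 + 1890 = 2402$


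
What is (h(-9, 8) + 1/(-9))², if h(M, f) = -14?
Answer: 16129/81 ≈ 199.12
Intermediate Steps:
(h(-9, 8) + 1/(-9))² = (-14 + 1/(-9))² = (-14 - ⅑)² = (-127/9)² = 16129/81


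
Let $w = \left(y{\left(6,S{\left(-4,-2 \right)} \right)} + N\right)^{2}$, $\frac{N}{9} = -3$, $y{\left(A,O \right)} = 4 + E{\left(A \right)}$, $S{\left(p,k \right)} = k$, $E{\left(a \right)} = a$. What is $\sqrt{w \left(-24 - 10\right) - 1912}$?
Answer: $i \sqrt{11738} \approx 108.34 i$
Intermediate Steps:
$y{\left(A,O \right)} = 4 + A$
$N = -27$ ($N = 9 \left(-3\right) = -27$)
$w = 289$ ($w = \left(\left(4 + 6\right) - 27\right)^{2} = \left(10 - 27\right)^{2} = \left(-17\right)^{2} = 289$)
$\sqrt{w \left(-24 - 10\right) - 1912} = \sqrt{289 \left(-24 - 10\right) - 1912} = \sqrt{289 \left(-34\right) - 1912} = \sqrt{-9826 - 1912} = \sqrt{-11738} = i \sqrt{11738}$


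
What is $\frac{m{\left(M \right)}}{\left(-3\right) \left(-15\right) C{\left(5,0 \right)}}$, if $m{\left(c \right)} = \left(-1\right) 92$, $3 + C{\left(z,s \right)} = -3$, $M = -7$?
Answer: $\frac{46}{135} \approx 0.34074$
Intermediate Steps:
$C{\left(z,s \right)} = -6$ ($C{\left(z,s \right)} = -3 - 3 = -6$)
$m{\left(c \right)} = -92$
$\frac{m{\left(M \right)}}{\left(-3\right) \left(-15\right) C{\left(5,0 \right)}} = - \frac{92}{\left(-3\right) \left(-15\right) \left(-6\right)} = - \frac{92}{45 \left(-6\right)} = - \frac{92}{-270} = \left(-92\right) \left(- \frac{1}{270}\right) = \frac{46}{135}$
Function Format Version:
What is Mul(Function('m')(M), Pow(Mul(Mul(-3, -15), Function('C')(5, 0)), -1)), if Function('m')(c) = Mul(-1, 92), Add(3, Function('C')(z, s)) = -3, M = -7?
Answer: Rational(46, 135) ≈ 0.34074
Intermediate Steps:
Function('C')(z, s) = -6 (Function('C')(z, s) = Add(-3, -3) = -6)
Function('m')(c) = -92
Mul(Function('m')(M), Pow(Mul(Mul(-3, -15), Function('C')(5, 0)), -1)) = Mul(-92, Pow(Mul(Mul(-3, -15), -6), -1)) = Mul(-92, Pow(Mul(45, -6), -1)) = Mul(-92, Pow(-270, -1)) = Mul(-92, Rational(-1, 270)) = Rational(46, 135)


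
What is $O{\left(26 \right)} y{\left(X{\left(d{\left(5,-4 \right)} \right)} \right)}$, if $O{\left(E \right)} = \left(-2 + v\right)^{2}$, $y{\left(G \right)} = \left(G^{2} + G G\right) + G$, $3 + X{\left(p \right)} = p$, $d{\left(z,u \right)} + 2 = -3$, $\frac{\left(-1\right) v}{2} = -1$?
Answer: $0$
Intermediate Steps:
$v = 2$ ($v = \left(-2\right) \left(-1\right) = 2$)
$d{\left(z,u \right)} = -5$ ($d{\left(z,u \right)} = -2 - 3 = -5$)
$X{\left(p \right)} = -3 + p$
$y{\left(G \right)} = G + 2 G^{2}$ ($y{\left(G \right)} = \left(G^{2} + G^{2}\right) + G = 2 G^{2} + G = G + 2 G^{2}$)
$O{\left(E \right)} = 0$ ($O{\left(E \right)} = \left(-2 + 2\right)^{2} = 0^{2} = 0$)
$O{\left(26 \right)} y{\left(X{\left(d{\left(5,-4 \right)} \right)} \right)} = 0 \left(-3 - 5\right) \left(1 + 2 \left(-3 - 5\right)\right) = 0 \left(- 8 \left(1 + 2 \left(-8\right)\right)\right) = 0 \left(- 8 \left(1 - 16\right)\right) = 0 \left(\left(-8\right) \left(-15\right)\right) = 0 \cdot 120 = 0$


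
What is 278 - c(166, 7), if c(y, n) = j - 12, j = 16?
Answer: 274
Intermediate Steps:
c(y, n) = 4 (c(y, n) = 16 - 12 = 4)
278 - c(166, 7) = 278 - 1*4 = 278 - 4 = 274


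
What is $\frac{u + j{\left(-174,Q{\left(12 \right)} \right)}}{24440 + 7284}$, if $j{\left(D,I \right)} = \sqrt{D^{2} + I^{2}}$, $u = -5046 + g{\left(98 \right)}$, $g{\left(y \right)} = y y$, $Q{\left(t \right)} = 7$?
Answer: $\frac{2279}{15862} + \frac{5 \sqrt{1213}}{31724} \approx 0.14917$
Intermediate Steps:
$g{\left(y \right)} = y^{2}$
$u = 4558$ ($u = -5046 + 98^{2} = -5046 + 9604 = 4558$)
$\frac{u + j{\left(-174,Q{\left(12 \right)} \right)}}{24440 + 7284} = \frac{4558 + \sqrt{\left(-174\right)^{2} + 7^{2}}}{24440 + 7284} = \frac{4558 + \sqrt{30276 + 49}}{31724} = \left(4558 + \sqrt{30325}\right) \frac{1}{31724} = \left(4558 + 5 \sqrt{1213}\right) \frac{1}{31724} = \frac{2279}{15862} + \frac{5 \sqrt{1213}}{31724}$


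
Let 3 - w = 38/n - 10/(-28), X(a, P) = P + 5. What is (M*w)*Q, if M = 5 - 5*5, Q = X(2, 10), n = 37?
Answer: -125550/259 ≈ -484.75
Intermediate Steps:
X(a, P) = 5 + P
Q = 15 (Q = 5 + 10 = 15)
w = 837/518 (w = 3 - (38/37 - 10/(-28)) = 3 - (38*(1/37) - 10*(-1/28)) = 3 - (38/37 + 5/14) = 3 - 1*717/518 = 3 - 717/518 = 837/518 ≈ 1.6158)
M = -20 (M = 5 - 25 = -20)
(M*w)*Q = -20*837/518*15 = -8370/259*15 = -125550/259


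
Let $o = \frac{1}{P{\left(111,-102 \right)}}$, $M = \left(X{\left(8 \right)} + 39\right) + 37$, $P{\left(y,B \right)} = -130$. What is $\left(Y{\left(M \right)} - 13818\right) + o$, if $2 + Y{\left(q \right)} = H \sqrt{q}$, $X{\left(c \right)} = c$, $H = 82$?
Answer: $- \frac{1796601}{130} + 164 \sqrt{21} \approx -13068.0$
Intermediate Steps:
$M = 84$ ($M = \left(8 + 39\right) + 37 = 47 + 37 = 84$)
$o = - \frac{1}{130}$ ($o = \frac{1}{-130} = - \frac{1}{130} \approx -0.0076923$)
$Y{\left(q \right)} = -2 + 82 \sqrt{q}$
$\left(Y{\left(M \right)} - 13818\right) + o = \left(\left(-2 + 82 \sqrt{84}\right) - 13818\right) - \frac{1}{130} = \left(\left(-2 + 82 \cdot 2 \sqrt{21}\right) - 13818\right) - \frac{1}{130} = \left(\left(-2 + 164 \sqrt{21}\right) - 13818\right) - \frac{1}{130} = \left(-13820 + 164 \sqrt{21}\right) - \frac{1}{130} = - \frac{1796601}{130} + 164 \sqrt{21}$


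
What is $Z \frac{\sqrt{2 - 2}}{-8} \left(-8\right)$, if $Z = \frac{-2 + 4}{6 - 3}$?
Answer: $0$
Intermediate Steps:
$Z = \frac{2}{3}$ ($Z = \frac{2}{6 - 3} = \frac{2}{3} \approx 0.66667$)
$Z \frac{\sqrt{2 - 2}}{-8} \left(-8\right) = \frac{2 \frac{\sqrt{2 - 2}}{-8}}{3} \left(-8\right) = \frac{2 \sqrt{0} \left(- \frac{1}{8}\right)}{3} \left(-8\right) = \frac{2 \cdot 0 \left(- \frac{1}{8}\right)}{3} \left(-8\right) = \frac{2}{3} \cdot 0 \left(-8\right) = 0 \left(-8\right) = 0$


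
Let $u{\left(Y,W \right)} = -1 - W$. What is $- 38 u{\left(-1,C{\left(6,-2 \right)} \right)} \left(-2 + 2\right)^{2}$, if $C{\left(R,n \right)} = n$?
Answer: $0$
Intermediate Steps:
$- 38 u{\left(-1,C{\left(6,-2 \right)} \right)} \left(-2 + 2\right)^{2} = - 38 \left(-1 - -2\right) \left(-2 + 2\right)^{2} = - 38 \left(-1 + 2\right) 0^{2} = \left(-38\right) 1 \cdot 0 = \left(-38\right) 0 = 0$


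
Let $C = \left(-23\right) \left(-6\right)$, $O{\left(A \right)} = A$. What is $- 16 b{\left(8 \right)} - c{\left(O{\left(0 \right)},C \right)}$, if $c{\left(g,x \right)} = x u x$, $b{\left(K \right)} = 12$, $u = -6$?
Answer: $114072$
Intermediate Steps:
$C = 138$
$c{\left(g,x \right)} = - 6 x^{2}$ ($c{\left(g,x \right)} = x \left(-6\right) x = - 6 x x = - 6 x^{2}$)
$- 16 b{\left(8 \right)} - c{\left(O{\left(0 \right)},C \right)} = \left(-16\right) 12 - - 6 \cdot 138^{2} = -192 - \left(-6\right) 19044 = -192 - -114264 = -192 + 114264 = 114072$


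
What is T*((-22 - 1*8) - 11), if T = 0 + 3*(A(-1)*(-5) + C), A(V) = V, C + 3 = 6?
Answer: -984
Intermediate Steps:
C = 3 (C = -3 + 6 = 3)
T = 24 (T = 0 + 3*(-1*(-5) + 3) = 0 + 3*(5 + 3) = 0 + 3*8 = 0 + 24 = 24)
T*((-22 - 1*8) - 11) = 24*((-22 - 1*8) - 11) = 24*((-22 - 8) - 11) = 24*(-30 - 11) = 24*(-41) = -984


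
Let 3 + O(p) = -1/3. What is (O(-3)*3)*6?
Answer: -60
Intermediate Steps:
O(p) = -10/3 (O(p) = -3 - 1/3 = -10/3)
(O(-3)*3)*6 = -10/3*3*6 = -10*6 = -60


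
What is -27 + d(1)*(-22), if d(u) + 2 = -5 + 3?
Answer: 61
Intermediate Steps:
d(u) = -4 (d(u) = -2 + (-5 + 3) = -2 - 2 = -4)
-27 + d(1)*(-22) = -27 - 4*(-22) = -27 + 88 = 61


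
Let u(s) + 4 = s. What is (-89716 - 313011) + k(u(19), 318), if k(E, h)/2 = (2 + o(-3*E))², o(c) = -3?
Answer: -402725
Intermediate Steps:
u(s) = -4 + s
k(E, h) = 2 (k(E, h) = 2*(2 - 3)² = 2*(-1)² = 2*1 = 2)
(-89716 - 313011) + k(u(19), 318) = (-89716 - 313011) + 2 = -402727 + 2 = -402725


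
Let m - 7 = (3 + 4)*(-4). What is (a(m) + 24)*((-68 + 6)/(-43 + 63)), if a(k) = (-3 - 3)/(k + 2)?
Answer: -7161/95 ≈ -75.379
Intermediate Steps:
m = -21 (m = 7 + (3 + 4)*(-4) = 7 + 7*(-4) = 7 - 28 = -21)
a(k) = -6/(2 + k)
(a(m) + 24)*((-68 + 6)/(-43 + 63)) = (-6/(2 - 21) + 24)*((-68 + 6)/(-43 + 63)) = (-6/(-19) + 24)*(-62/20) = (-6*(-1/19) + 24)*(-62*1/20) = (6/19 + 24)*(-31/10) = (462/19)*(-31/10) = -7161/95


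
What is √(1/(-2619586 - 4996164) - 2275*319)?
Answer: I*√1683671783606617130/1523150 ≈ 851.89*I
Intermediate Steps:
√(1/(-2619586 - 4996164) - 2275*319) = √(1/(-7615750) - 725725) = √(-1/7615750 - 725725) = √(-5526940168751/7615750) = I*√1683671783606617130/1523150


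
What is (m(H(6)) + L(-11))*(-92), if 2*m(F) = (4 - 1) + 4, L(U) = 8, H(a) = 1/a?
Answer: -1058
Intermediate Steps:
m(F) = 7/2 (m(F) = ((4 - 1) + 4)/2 = (3 + 4)/2 = (1/2)*7 = 7/2)
(m(H(6)) + L(-11))*(-92) = (7/2 + 8)*(-92) = (23/2)*(-92) = -1058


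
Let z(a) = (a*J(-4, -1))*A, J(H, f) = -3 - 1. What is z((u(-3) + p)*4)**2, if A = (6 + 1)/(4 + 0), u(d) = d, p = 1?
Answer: 3136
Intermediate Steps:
J(H, f) = -4
A = 7/4 ≈ 1.7500
z(a) = -7*a (z(a) = (a*(-4))*(7/4) = -4*a*(7/4) = -7*a)
z((u(-3) + p)*4)**2 = (-7*(-3 + 1)*4)**2 = (-(-14)*4)**2 = (-7*(-8))**2 = 56**2 = 3136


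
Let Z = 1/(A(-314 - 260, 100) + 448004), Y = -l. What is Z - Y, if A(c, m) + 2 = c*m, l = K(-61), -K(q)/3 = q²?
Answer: -4360290125/390602 ≈ -11163.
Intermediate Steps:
K(q) = -3*q²
l = -11163 (l = -3*(-61)² = -3*3721 = -11163)
A(c, m) = -2 + c*m
Y = 11163 (Y = -1*(-11163) = 11163)
Z = 1/390602 (Z = 1/((-2 + (-314 - 260)*100) + 448004) = 1/((-2 - 574*100) + 448004) = 1/((-2 - 57400) + 448004) = 1/(-57402 + 448004) = 1/390602 ≈ 2.5602e-6)
Z - Y = 1/390602 - 1*11163 = 1/390602 - 11163 = -4360290125/390602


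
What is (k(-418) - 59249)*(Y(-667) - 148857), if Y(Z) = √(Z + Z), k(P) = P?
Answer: 8881850619 - 59667*I*√1334 ≈ 8.8818e+9 - 2.1793e+6*I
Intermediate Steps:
Y(Z) = √2*√Z (Y(Z) = √(2*Z) = √2*√Z)
(k(-418) - 59249)*(Y(-667) - 148857) = (-418 - 59249)*(√2*√(-667) - 148857) = -59667*(√2*(I*√667) - 148857) = -59667*(I*√1334 - 148857) = -59667*(-148857 + I*√1334) = 8881850619 - 59667*I*√1334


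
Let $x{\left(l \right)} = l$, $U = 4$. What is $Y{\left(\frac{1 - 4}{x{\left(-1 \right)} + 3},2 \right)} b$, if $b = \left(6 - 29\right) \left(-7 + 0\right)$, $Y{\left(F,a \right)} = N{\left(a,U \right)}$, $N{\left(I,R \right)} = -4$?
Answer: $-644$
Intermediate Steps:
$Y{\left(F,a \right)} = -4$
$b = 161$ ($b = \left(-23\right) \left(-7\right) = 161$)
$Y{\left(\frac{1 - 4}{x{\left(-1 \right)} + 3},2 \right)} b = \left(-4\right) 161 = -644$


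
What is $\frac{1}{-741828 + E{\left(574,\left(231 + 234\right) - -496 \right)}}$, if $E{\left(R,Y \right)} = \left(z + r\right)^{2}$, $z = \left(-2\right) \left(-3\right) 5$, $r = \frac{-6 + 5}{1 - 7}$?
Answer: $- \frac{36}{26673047} \approx -1.3497 \cdot 10^{-6}$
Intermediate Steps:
$r = \frac{1}{6}$ ($r = - \frac{1}{-6} = \left(-1\right) \left(- \frac{1}{6}\right) = \frac{1}{6} \approx 0.16667$)
$z = 30$ ($z = 6 \cdot 5 = 30$)
$E{\left(R,Y \right)} = \frac{32761}{36}$ ($E{\left(R,Y \right)} = \left(30 + \frac{1}{6}\right)^{2} = \left(\frac{181}{6}\right)^{2} = \frac{32761}{36}$)
$\frac{1}{-741828 + E{\left(574,\left(231 + 234\right) - -496 \right)}} = \frac{1}{-741828 + \frac{32761}{36}} = \frac{1}{- \frac{26673047}{36}} = - \frac{36}{26673047}$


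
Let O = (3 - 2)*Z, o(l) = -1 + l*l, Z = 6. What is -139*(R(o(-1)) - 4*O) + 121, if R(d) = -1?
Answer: 3596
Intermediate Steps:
o(l) = -1 + l²
O = 6 (O = (3 - 2)*6 = 1*6 = 6)
-139*(R(o(-1)) - 4*O) + 121 = -139*(-1 - 4*6) + 121 = -139*(-1 - 24) + 121 = -139*(-25) + 121 = 3475 + 121 = 3596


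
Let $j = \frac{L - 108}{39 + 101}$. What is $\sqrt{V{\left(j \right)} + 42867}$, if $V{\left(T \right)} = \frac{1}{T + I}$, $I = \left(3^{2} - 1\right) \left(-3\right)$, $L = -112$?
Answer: $\frac{\sqrt{1373500294}}{179} \approx 207.04$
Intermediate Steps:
$j = - \frac{11}{7}$ ($j = \frac{-112 - 108}{39 + 101} = - \frac{220}{140} = \left(-220\right) \frac{1}{140} = - \frac{11}{7} \approx -1.5714$)
$I = -24$ ($I = \left(9 - 1\right) \left(-3\right) = 8 \left(-3\right) = -24$)
$V{\left(T \right)} = \frac{1}{-24 + T}$ ($V{\left(T \right)} = \frac{1}{T - 24} = \frac{1}{-24 + T}$)
$\sqrt{V{\left(j \right)} + 42867} = \sqrt{\frac{1}{-24 - \frac{11}{7}} + 42867} = \sqrt{\frac{1}{- \frac{179}{7}} + 42867} = \sqrt{- \frac{7}{179} + 42867} = \sqrt{\frac{7673186}{179}} = \frac{\sqrt{1373500294}}{179}$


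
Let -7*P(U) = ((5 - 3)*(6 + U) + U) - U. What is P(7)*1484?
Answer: -5512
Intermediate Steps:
P(U) = -12/7 - 2*U/7 (P(U) = -(((5 - 3)*(6 + U) + U) - U)/7 = -((2*(6 + U) + U) - U)/7 = -(((12 + 2*U) + U) - U)/7 = -((12 + 3*U) - U)/7 = -(12 + 2*U)/7 = -12/7 - 2*U/7)
P(7)*1484 = (-12/7 - 2/7*7)*1484 = (-12/7 - 2)*1484 = -26/7*1484 = -5512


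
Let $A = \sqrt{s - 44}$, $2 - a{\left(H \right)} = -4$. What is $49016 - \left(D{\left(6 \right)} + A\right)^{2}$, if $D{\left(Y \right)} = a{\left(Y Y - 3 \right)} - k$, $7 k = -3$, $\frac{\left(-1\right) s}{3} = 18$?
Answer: $\frac{2404561}{49} - 90 i \sqrt{2} \approx 49073.0 - 127.28 i$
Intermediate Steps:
$s = -54$ ($s = \left(-3\right) 18 = -54$)
$k = - \frac{3}{7}$ ($k = \frac{1}{7} \left(-3\right) = - \frac{3}{7} \approx -0.42857$)
$a{\left(H \right)} = 6$ ($a{\left(H \right)} = 2 - -4 = 2 + 4 = 6$)
$D{\left(Y \right)} = \frac{45}{7}$ ($D{\left(Y \right)} = 6 - - \frac{3}{7} = 6 + \frac{3}{7} = \frac{45}{7}$)
$A = 7 i \sqrt{2}$ ($A = \sqrt{-54 - 44} = \sqrt{-98} = 7 i \sqrt{2} \approx 9.8995 i$)
$49016 - \left(D{\left(6 \right)} + A\right)^{2} = 49016 - \left(\frac{45}{7} + 7 i \sqrt{2}\right)^{2}$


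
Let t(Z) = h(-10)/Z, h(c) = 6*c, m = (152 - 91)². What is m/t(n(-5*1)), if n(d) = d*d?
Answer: -18605/12 ≈ -1550.4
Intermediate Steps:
m = 3721 (m = 61² = 3721)
n(d) = d²
t(Z) = -60/Z (t(Z) = (6*(-10))/Z = -60/Z)
m/t(n(-5*1)) = 3721/((-60/((-5*1)²))) = 3721/((-60/((-5)²))) = 3721/((-60/25)) = 3721/((-60*1/25)) = 3721/(-12/5) = 3721*(-5/12) = -18605/12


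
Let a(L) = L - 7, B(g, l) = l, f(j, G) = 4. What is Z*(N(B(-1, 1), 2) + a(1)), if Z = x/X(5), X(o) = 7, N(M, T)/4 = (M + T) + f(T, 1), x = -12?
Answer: -264/7 ≈ -37.714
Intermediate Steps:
N(M, T) = 16 + 4*M + 4*T (N(M, T) = 4*((M + T) + 4) = 4*(4 + M + T) = 16 + 4*M + 4*T)
Z = -12/7 ≈ -1.7143
a(L) = -7 + L
Z*(N(B(-1, 1), 2) + a(1)) = -12*((16 + 4*1 + 4*2) + (-7 + 1))/7 = -12*((16 + 4 + 8) - 6)/7 = -12*(28 - 6)/7 = -12/7*22 = -264/7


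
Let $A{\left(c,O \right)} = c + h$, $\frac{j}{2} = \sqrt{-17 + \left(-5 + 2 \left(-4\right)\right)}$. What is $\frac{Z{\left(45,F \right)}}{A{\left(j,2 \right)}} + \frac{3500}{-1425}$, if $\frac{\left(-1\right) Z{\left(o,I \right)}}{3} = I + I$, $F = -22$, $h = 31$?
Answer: $\frac{81904}{61617} - \frac{264 i \sqrt{30}}{1081} \approx 1.3292 - 1.3376 i$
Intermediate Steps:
$Z{\left(o,I \right)} = - 6 I$ ($Z{\left(o,I \right)} = - 3 \left(I + I\right) = - 3 \cdot 2 I = - 6 I$)
$j = 2 i \sqrt{30}$ ($j = 2 \sqrt{-17 + \left(-5 + 2 \left(-4\right)\right)} = 2 \sqrt{-17 - 13} = 2 \sqrt{-30} = 2 i \sqrt{30} \approx 10.954 i$)
$A{\left(c,O \right)} = 31 + c$ ($A{\left(c,O \right)} = c + 31 = 31 + c$)
$\frac{Z{\left(45,F \right)}}{A{\left(j,2 \right)}} + \frac{3500}{-1425} = \frac{\left(-6\right) \left(-22\right)}{31 + 2 i \sqrt{30}} + \frac{3500}{-1425} = \frac{132}{31 + 2 i \sqrt{30}} + 3500 \left(- \frac{1}{1425}\right) = \frac{132}{31 + 2 i \sqrt{30}} - \frac{140}{57} = - \frac{140}{57} + \frac{132}{31 + 2 i \sqrt{30}}$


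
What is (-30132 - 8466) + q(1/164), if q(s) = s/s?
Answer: -38597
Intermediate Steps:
q(s) = 1
(-30132 - 8466) + q(1/164) = (-30132 - 8466) + 1 = -38598 + 1 = -38597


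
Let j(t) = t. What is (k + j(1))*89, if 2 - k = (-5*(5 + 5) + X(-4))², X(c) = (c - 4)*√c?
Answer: -199449 - 142400*I ≈ -1.9945e+5 - 1.424e+5*I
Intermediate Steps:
X(c) = √c*(-4 + c) (X(c) = (-4 + c)*√c = √c*(-4 + c))
k = 2 - (-50 - 16*I)² (k = 2 - (-5*(5 + 5) + √(-4)*(-4 - 4))² = 2 - (-5*10 + (2*I)*(-8))² = 2 - (-50 - 16*I)² ≈ -2242.0 - 1600.0*I)
(k + j(1))*89 = ((-2242 - 1600*I) + 1)*89 = (-2241 - 1600*I)*89 = -199449 - 142400*I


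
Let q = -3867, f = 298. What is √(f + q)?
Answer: I*√3569 ≈ 59.741*I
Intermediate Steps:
√(f + q) = √(298 - 3867) = √(-3569) = I*√3569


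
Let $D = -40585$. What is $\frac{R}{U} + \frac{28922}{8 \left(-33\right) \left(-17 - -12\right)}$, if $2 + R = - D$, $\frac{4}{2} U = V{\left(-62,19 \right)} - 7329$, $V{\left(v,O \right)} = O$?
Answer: $\frac{1042807}{96492} \approx 10.807$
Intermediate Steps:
$U = -3655$ ($U = \frac{19 - 7329}{2} = \frac{1}{2} \left(-7310\right) = -3655$)
$R = 40583$ ($R = -2 - -40585 = -2 + 40585 = 40583$)
$\frac{R}{U} + \frac{28922}{8 \left(-33\right) \left(-17 - -12\right)} = \frac{40583}{-3655} + \frac{28922}{8 \left(-33\right) \left(-17 - -12\right)} = 40583 \left(- \frac{1}{3655}\right) + \frac{28922}{\left(-264\right) \left(-17 + 12\right)} = - \frac{40583}{3655} + \frac{28922}{\left(-264\right) \left(-5\right)} = - \frac{40583}{3655} + \frac{28922}{1320} = - \frac{40583}{3655} + 28922 \cdot \frac{1}{1320} = - \frac{40583}{3655} + \frac{14461}{660} = \frac{1042807}{96492}$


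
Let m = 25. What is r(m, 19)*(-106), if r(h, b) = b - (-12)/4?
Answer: -2332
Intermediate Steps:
r(h, b) = 3 + b (r(h, b) = b - (-12)/4 = b - 4*(-¾) = b + 3 = 3 + b)
r(m, 19)*(-106) = (3 + 19)*(-106) = 22*(-106) = -2332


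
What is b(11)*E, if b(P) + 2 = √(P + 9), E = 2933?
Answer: -5866 + 5866*√5 ≈ 7250.8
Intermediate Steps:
b(P) = -2 + √(9 + P) (b(P) = -2 + √(P + 9) = -2 + √(9 + P))
b(11)*E = (-2 + √(9 + 11))*2933 = (-2 + √20)*2933 = (-2 + 2*√5)*2933 = -5866 + 5866*√5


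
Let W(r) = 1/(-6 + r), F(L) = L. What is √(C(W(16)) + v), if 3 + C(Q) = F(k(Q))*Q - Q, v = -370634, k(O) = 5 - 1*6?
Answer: I*√9265930/5 ≈ 608.8*I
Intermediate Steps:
k(O) = -1 (k(O) = 5 - 6 = -1)
C(Q) = -3 - 2*Q (C(Q) = -3 + (-Q - Q) = -3 - 2*Q)
√(C(W(16)) + v) = √((-3 - 2/(-6 + 16)) - 370634) = √((-3 - 2/10) - 370634) = √((-3 - 2*⅒) - 370634) = √((-3 - ⅕) - 370634) = √(-16/5 - 370634) = √(-1853186/5) = I*√9265930/5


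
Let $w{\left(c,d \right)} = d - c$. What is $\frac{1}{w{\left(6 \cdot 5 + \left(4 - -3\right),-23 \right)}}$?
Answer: $- \frac{1}{60} \approx -0.016667$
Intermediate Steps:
$\frac{1}{w{\left(6 \cdot 5 + \left(4 - -3\right),-23 \right)}} = \frac{1}{-23 - \left(6 \cdot 5 + \left(4 - -3\right)\right)} = \frac{1}{-23 - \left(30 + \left(4 + 3\right)\right)} = \frac{1}{-23 - \left(30 + 7\right)} = \frac{1}{-23 - 37} = \frac{1}{-60} = - \frac{1}{60}$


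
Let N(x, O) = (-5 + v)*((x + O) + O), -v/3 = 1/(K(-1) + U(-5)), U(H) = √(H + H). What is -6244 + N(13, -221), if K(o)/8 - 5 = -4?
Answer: (-4099*√10 + 31505*I)/(√10 - 8*I) ≈ -3959.9 - 54.998*I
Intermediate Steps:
K(o) = 8 (K(o) = 40 + 8*(-4) = 40 - 32 = 8)
U(H) = √2*√H (U(H) = √(2*H) = √2*√H)
v = -3/(8 + I*√10) (v = -3/(8 + √2*√(-5)) = -3/(8 + √2*(I*√5)) = -3/(8 + I*√10) ≈ -0.32432 + 0.1282*I)
N(x, O) = (-197/37 + 3*I*√10/74)*(x + 2*O) (N(x, O) = (-5 + (-12/37 + 3*I*√10/74))*((x + O) + O) = (-197/37 + 3*I*√10/74)*((O + x) + O) = (-197/37 + 3*I*√10/74)*(x + 2*O))
-6244 + N(13, -221) = -6244 + (-394/37*(-221) - 197/37*13 + (3/37)*I*(-221)*√10 + (3/74)*I*13*√10) = -6244 + (87074/37 - 2561/37 - 663*I*√10/37 + 39*I*√10/74) = -6244 + (84513/37 - 1287*I*√10/74) = -146515/37 - 1287*I*√10/74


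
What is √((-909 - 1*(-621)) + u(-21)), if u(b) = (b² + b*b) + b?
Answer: √573 ≈ 23.937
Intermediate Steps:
u(b) = b + 2*b² (u(b) = (b² + b²) + b = 2*b² + b = b + 2*b²)
√((-909 - 1*(-621)) + u(-21)) = √((-909 - 1*(-621)) - 21*(1 + 2*(-21))) = √((-909 + 621) - 21*(1 - 42)) = √(-288 - 21*(-41)) = √(-288 + 861) = √573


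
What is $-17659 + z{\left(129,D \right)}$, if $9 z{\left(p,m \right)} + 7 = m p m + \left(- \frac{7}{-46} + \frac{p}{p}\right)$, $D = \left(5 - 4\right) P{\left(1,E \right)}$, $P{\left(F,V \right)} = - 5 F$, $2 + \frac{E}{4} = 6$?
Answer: $- \frac{7162745}{414} \approx -17301.0$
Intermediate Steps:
$E = 16$ ($E = -8 + 4 \cdot 6 = -8 + 24 = 16$)
$D = -5$ ($D = \left(5 - 4\right) \left(\left(-5\right) 1\right) = 1 \left(-5\right) = -5$)
$z{\left(p,m \right)} = - \frac{269}{414} + \frac{p m^{2}}{9}$ ($z{\left(p,m \right)} = - \frac{7}{9} + \frac{m p m + \left(- \frac{7}{-46} + \frac{p}{p}\right)}{9} = - \frac{7}{9} + \frac{p m^{2} + \left(\left(-7\right) \left(- \frac{1}{46}\right) + 1\right)}{9} = - \frac{7}{9} + \frac{p m^{2} + \left(\frac{7}{46} + 1\right)}{9} = - \frac{7}{9} + \frac{p m^{2} + \frac{53}{46}}{9} = - \frac{7}{9} + \frac{\frac{53}{46} + p m^{2}}{9} = - \frac{7}{9} + \left(\frac{53}{414} + \frac{p m^{2}}{9}\right) = - \frac{269}{414} + \frac{p m^{2}}{9}$)
$-17659 + z{\left(129,D \right)} = -17659 - \left(\frac{269}{414} - \frac{43 \left(-5\right)^{2}}{3}\right) = -17659 - \left(\frac{269}{414} - \frac{1075}{3}\right) = -17659 + \left(- \frac{269}{414} + \frac{1075}{3}\right) = -17659 + \frac{148081}{414} = - \frac{7162745}{414}$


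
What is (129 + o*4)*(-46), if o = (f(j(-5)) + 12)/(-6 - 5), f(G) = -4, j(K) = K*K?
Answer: -63802/11 ≈ -5800.2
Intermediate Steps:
j(K) = K²
o = -8/11 (o = (-4 + 12)/(-6 - 5) = 8/(-11) = 8*(-1/11) = -8/11 ≈ -0.72727)
(129 + o*4)*(-46) = (129 - 8/11*4)*(-46) = (129 - 32/11)*(-46) = (1387/11)*(-46) = -63802/11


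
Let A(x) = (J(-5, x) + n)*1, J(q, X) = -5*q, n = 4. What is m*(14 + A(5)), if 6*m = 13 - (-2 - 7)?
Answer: 473/3 ≈ 157.67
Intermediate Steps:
A(x) = 29 (A(x) = (-5*(-5) + 4)*1 = (25 + 4)*1 = 29*1 = 29)
m = 11/3 (m = (13 - (-2 - 7))/6 = (13 - 1*(-9))/6 = (13 + 9)/6 = (1/6)*22 = 11/3 ≈ 3.6667)
m*(14 + A(5)) = 11*(14 + 29)/3 = (11/3)*43 = 473/3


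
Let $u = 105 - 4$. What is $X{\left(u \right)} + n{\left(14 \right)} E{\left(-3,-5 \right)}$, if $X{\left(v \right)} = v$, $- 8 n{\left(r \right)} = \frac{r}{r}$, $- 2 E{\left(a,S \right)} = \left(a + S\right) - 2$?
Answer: $\frac{803}{8} \approx 100.38$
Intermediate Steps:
$u = 101$ ($u = 105 - 4 = 101$)
$E{\left(a,S \right)} = 1 - \frac{S}{2} - \frac{a}{2}$ ($E{\left(a,S \right)} = - \frac{\left(a + S\right) - 2}{2} = - \frac{\left(S + a\right) - 2}{2} = - \frac{-2 + S + a}{2} = 1 - \frac{S}{2} - \frac{a}{2}$)
$n{\left(r \right)} = - \frac{1}{8}$ ($n{\left(r \right)} = - \frac{r \frac{1}{r}}{8} = \left(- \frac{1}{8}\right) 1 = - \frac{1}{8}$)
$X{\left(u \right)} + n{\left(14 \right)} E{\left(-3,-5 \right)} = 101 - \frac{1 - - \frac{5}{2} - - \frac{3}{2}}{8} = 101 - \frac{1 + \frac{5}{2} + \frac{3}{2}}{8} = 101 - \frac{5}{8} = \frac{803}{8}$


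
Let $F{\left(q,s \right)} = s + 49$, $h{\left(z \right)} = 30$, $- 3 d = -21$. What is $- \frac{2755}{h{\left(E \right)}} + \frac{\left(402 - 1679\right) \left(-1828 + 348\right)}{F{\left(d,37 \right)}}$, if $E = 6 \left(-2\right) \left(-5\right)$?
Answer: $\frac{5646187}{258} \approx 21884.0$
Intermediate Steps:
$d = 7$ ($d = \left(- \frac{1}{3}\right) \left(-21\right) = 7$)
$E = 60$ ($E = \left(-12\right) \left(-5\right) = 60$)
$F{\left(q,s \right)} = 49 + s$
$- \frac{2755}{h{\left(E \right)}} + \frac{\left(402 - 1679\right) \left(-1828 + 348\right)}{F{\left(d,37 \right)}} = - \frac{2755}{30} + \frac{\left(402 - 1679\right) \left(-1828 + 348\right)}{49 + 37} = \left(-2755\right) \frac{1}{30} + \frac{\left(-1277\right) \left(-1480\right)}{86} = - \frac{551}{6} + 1889960 \cdot \frac{1}{86} = - \frac{551}{6} + \frac{944980}{43} = \frac{5646187}{258}$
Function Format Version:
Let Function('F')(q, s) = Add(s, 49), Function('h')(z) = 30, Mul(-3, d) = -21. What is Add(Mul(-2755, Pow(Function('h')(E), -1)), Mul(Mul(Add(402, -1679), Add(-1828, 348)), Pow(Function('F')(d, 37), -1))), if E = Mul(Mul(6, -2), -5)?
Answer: Rational(5646187, 258) ≈ 21884.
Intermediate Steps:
d = 7 (d = Mul(Rational(-1, 3), -21) = 7)
E = 60 (E = Mul(-12, -5) = 60)
Function('F')(q, s) = Add(49, s)
Add(Mul(-2755, Pow(Function('h')(E), -1)), Mul(Mul(Add(402, -1679), Add(-1828, 348)), Pow(Function('F')(d, 37), -1))) = Add(Mul(-2755, Pow(30, -1)), Mul(Mul(Add(402, -1679), Add(-1828, 348)), Pow(Add(49, 37), -1))) = Add(Mul(-2755, Rational(1, 30)), Mul(Mul(-1277, -1480), Pow(86, -1))) = Add(Rational(-551, 6), Mul(1889960, Rational(1, 86))) = Add(Rational(-551, 6), Rational(944980, 43)) = Rational(5646187, 258)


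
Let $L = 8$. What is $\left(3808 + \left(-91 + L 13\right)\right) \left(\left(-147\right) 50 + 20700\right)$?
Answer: $51010350$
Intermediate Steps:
$\left(3808 + \left(-91 + L 13\right)\right) \left(\left(-147\right) 50 + 20700\right) = \left(3808 + \left(-91 + 8 \cdot 13\right)\right) \left(\left(-147\right) 50 + 20700\right) = \left(3808 + \left(-91 + 104\right)\right) \left(-7350 + 20700\right) = \left(3808 + 13\right) 13350 = 3821 \cdot 13350 = 51010350$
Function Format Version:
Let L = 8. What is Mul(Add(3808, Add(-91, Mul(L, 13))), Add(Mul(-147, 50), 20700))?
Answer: 51010350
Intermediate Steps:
Mul(Add(3808, Add(-91, Mul(L, 13))), Add(Mul(-147, 50), 20700)) = Mul(Add(3808, Add(-91, Mul(8, 13))), Add(Mul(-147, 50), 20700)) = Mul(Add(3808, Add(-91, 104)), Add(-7350, 20700)) = Mul(Add(3808, 13), 13350) = Mul(3821, 13350) = 51010350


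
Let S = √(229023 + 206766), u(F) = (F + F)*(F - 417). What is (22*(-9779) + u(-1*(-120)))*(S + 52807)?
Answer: -15124875326 - 859254*√48421 ≈ -1.5314e+10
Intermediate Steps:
u(F) = 2*F*(-417 + F) (u(F) = (2*F)*(-417 + F) = 2*F*(-417 + F))
S = 3*√48421 (S = √435789 = 3*√48421 ≈ 660.14)
(22*(-9779) + u(-1*(-120)))*(S + 52807) = (22*(-9779) + 2*(-1*(-120))*(-417 - 1*(-120)))*(3*√48421 + 52807) = (-215138 + 2*120*(-417 + 120))*(52807 + 3*√48421) = (-215138 + 2*120*(-297))*(52807 + 3*√48421) = (-215138 - 71280)*(52807 + 3*√48421) = -286418*(52807 + 3*√48421) = -15124875326 - 859254*√48421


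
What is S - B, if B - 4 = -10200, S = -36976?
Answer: -26780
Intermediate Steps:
B = -10196 (B = 4 - 10200 = -10196)
S - B = -36976 - 1*(-10196) = -36976 + 10196 = -26780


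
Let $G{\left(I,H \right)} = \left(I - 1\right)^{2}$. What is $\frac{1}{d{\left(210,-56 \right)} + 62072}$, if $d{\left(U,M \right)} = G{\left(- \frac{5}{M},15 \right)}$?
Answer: $\frac{3136}{194660393} \approx 1.611 \cdot 10^{-5}$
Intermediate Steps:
$G{\left(I,H \right)} = \left(-1 + I\right)^{2}$
$d{\left(U,M \right)} = \left(-1 - \frac{5}{M}\right)^{2}$
$\frac{1}{d{\left(210,-56 \right)} + 62072} = \frac{1}{\frac{\left(5 - 56\right)^{2}}{3136} + 62072} = \frac{1}{\frac{\left(-51\right)^{2}}{3136} + 62072} = \frac{1}{\frac{1}{3136} \cdot 2601 + 62072} = \frac{1}{\frac{2601}{3136} + 62072} = \frac{1}{\frac{194660393}{3136}} = \frac{3136}{194660393}$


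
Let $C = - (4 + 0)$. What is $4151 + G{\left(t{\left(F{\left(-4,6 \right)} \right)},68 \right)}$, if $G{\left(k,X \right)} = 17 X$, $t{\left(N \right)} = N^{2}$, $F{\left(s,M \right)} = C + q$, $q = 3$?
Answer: $5307$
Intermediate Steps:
$C = -4$ ($C = \left(-1\right) 4 = -4$)
$F{\left(s,M \right)} = -1$ ($F{\left(s,M \right)} = -4 + 3 = -1$)
$4151 + G{\left(t{\left(F{\left(-4,6 \right)} \right)},68 \right)} = 4151 + 17 \cdot 68 = 4151 + 1156 = 5307$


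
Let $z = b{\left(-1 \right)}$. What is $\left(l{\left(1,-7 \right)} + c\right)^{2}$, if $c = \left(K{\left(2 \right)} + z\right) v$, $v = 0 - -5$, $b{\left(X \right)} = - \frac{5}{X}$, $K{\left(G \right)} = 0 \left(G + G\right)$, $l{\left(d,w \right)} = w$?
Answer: $324$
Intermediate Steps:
$K{\left(G \right)} = 0$ ($K{\left(G \right)} = 0 \cdot 2 G = 0$)
$z = 5$ ($z = - \frac{5}{-1} = \left(-5\right) \left(-1\right) = 5$)
$v = 5$ ($v = 0 + 5 = 5$)
$c = 25$ ($c = \left(0 + 5\right) 5 = 5 \cdot 5 = 25$)
$\left(l{\left(1,-7 \right)} + c\right)^{2} = \left(-7 + 25\right)^{2} = 18^{2} = 324$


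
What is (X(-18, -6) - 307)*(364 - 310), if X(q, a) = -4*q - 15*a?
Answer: -7830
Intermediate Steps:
X(q, a) = -15*a - 4*q
(X(-18, -6) - 307)*(364 - 310) = ((-15*(-6) - 4*(-18)) - 307)*(364 - 310) = ((90 + 72) - 307)*54 = (162 - 307)*54 = -145*54 = -7830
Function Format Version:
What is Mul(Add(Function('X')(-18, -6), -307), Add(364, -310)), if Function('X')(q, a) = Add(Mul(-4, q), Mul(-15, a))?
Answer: -7830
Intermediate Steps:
Function('X')(q, a) = Add(Mul(-15, a), Mul(-4, q))
Mul(Add(Function('X')(-18, -6), -307), Add(364, -310)) = Mul(Add(Add(Mul(-15, -6), Mul(-4, -18)), -307), Add(364, -310)) = Mul(Add(Add(90, 72), -307), 54) = Mul(Add(162, -307), 54) = Mul(-145, 54) = -7830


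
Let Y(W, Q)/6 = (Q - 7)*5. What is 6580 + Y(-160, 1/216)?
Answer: 229325/36 ≈ 6370.1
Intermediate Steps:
Y(W, Q) = -210 + 30*Q (Y(W, Q) = 6*((Q - 7)*5) = 6*((-7 + Q)*5) = 6*(-35 + 5*Q) = -210 + 30*Q)
6580 + Y(-160, 1/216) = 6580 + (-210 + 30/216) = 6580 + (-210 + 30*(1/216)) = 6580 + (-210 + 5/36) = 6580 - 7555/36 = 229325/36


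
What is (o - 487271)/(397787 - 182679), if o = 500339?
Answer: 3267/53777 ≈ 0.060751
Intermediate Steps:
(o - 487271)/(397787 - 182679) = (500339 - 487271)/(397787 - 182679) = 13068/215108 = 13068*(1/215108) = 3267/53777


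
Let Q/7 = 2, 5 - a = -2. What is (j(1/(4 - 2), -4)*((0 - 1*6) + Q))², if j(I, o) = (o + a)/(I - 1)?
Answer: 2304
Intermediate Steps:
a = 7 (a = 5 - 1*(-2) = 5 + 2 = 7)
j(I, o) = (7 + o)/(-1 + I) (j(I, o) = (o + 7)/(I - 1) = (7 + o)/(-1 + I))
Q = 14 (Q = 7*2 = 14)
(j(1/(4 - 2), -4)*((0 - 1*6) + Q))² = (((7 - 4)/(-1 + 1/(4 - 2)))*((0 - 1*6) + 14))² = ((3/(-1 + 1/2))*((0 - 6) + 14))² = ((3/(-1 + ½))*(-6 + 14))² = ((3/(-½))*8)² = (-2*3*8)² = (-6*8)² = (-48)² = 2304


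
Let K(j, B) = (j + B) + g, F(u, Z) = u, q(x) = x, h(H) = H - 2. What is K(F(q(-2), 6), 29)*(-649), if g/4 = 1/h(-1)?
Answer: -49973/3 ≈ -16658.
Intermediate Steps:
h(H) = -2 + H
g = -4/3 (g = 4/(-2 - 1) = 4/(-3) = 4*(-⅓) = -4/3 ≈ -1.3333)
K(j, B) = -4/3 + B + j (K(j, B) = (j + B) - 4/3 = (B + j) - 4/3 = -4/3 + B + j)
K(F(q(-2), 6), 29)*(-649) = (-4/3 + 29 - 2)*(-649) = (77/3)*(-649) = -49973/3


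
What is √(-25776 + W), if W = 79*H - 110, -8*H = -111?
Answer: 11*I*√3278/4 ≈ 157.45*I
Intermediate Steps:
H = 111/8 (H = -⅛*(-111) = 111/8 ≈ 13.875)
W = 7889/8 (W = 79*(111/8) - 110 = 8769/8 - 110 = 7889/8 ≈ 986.13)
√(-25776 + W) = √(-25776 + 7889/8) = √(-198319/8) = 11*I*√3278/4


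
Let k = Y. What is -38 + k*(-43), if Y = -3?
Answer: 91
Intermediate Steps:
k = -3
-38 + k*(-43) = -38 - 3*(-43) = -38 + 129 = 91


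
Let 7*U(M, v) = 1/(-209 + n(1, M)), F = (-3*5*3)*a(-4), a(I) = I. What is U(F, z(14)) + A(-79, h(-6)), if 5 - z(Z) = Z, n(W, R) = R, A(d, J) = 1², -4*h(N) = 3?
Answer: 202/203 ≈ 0.99507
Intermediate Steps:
h(N) = -¾ (h(N) = -¼*3 = -¾)
F = 180 (F = (-3*5*3)*(-4) = -15*3*(-4) = -45*(-4) = 180)
A(d, J) = 1
z(Z) = 5 - Z
U(M, v) = 1/(7*(-209 + M))
U(F, z(14)) + A(-79, h(-6)) = 1/(7*(-209 + 180)) + 1 = (⅐)/(-29) + 1 = (⅐)*(-1/29) + 1 = -1/203 + 1 = 202/203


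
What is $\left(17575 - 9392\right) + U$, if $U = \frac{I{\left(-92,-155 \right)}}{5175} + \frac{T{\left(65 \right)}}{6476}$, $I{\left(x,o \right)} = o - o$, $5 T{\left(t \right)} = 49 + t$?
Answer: $\frac{132482827}{16190} \approx 8183.0$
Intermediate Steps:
$T{\left(t \right)} = \frac{49}{5} + \frac{t}{5}$ ($T{\left(t \right)} = \frac{49 + t}{5} = \frac{49}{5} + \frac{t}{5}$)
$I{\left(x,o \right)} = 0$
$U = \frac{57}{16190}$ ($U = \frac{0}{5175} + \frac{\frac{49}{5} + \frac{1}{5} \cdot 65}{6476} = 0 \cdot \frac{1}{5175} + \left(\frac{49}{5} + 13\right) \frac{1}{6476} = 0 + \frac{114}{5} \cdot \frac{1}{6476} = 0 + \frac{57}{16190} = \frac{57}{16190} \approx 0.0035207$)
$\left(17575 - 9392\right) + U = \left(17575 - 9392\right) + \frac{57}{16190} = 8183 + \frac{57}{16190} = \frac{132482827}{16190}$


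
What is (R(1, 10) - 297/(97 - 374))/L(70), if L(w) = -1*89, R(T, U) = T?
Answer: -574/24653 ≈ -0.023283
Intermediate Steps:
L(w) = -89
(R(1, 10) - 297/(97 - 374))/L(70) = (1 - 297/(97 - 374))/(-89) = (1 - 297/(-277))*(-1/89) = (1 - 1/277*(-297))*(-1/89) = (1 + 297/277)*(-1/89) = (574/277)*(-1/89) = -574/24653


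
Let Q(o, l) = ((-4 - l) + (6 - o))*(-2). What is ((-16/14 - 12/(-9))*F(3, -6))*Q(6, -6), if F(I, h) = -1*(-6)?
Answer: -32/7 ≈ -4.5714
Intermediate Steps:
F(I, h) = 6
Q(o, l) = -4 + 2*l + 2*o (Q(o, l) = (2 - l - o)*(-2) = -4 + 2*l + 2*o)
((-16/14 - 12/(-9))*F(3, -6))*Q(6, -6) = ((-16/14 - 12/(-9))*6)*(-4 + 2*(-6) + 2*6) = ((-16*1/14 - 12*(-1/9))*6)*(-4 - 12 + 12) = ((-8/7 + 4/3)*6)*(-4) = ((4/21)*6)*(-4) = (8/7)*(-4) = -32/7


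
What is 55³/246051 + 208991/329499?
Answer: 11804760074/9008173161 ≈ 1.3104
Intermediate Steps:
55³/246051 + 208991/329499 = 166375*(1/246051) + 208991*(1/329499) = 166375/246051 + 208991/329499 = 11804760074/9008173161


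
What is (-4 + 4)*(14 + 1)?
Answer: 0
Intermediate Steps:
(-4 + 4)*(14 + 1) = 0*15 = 0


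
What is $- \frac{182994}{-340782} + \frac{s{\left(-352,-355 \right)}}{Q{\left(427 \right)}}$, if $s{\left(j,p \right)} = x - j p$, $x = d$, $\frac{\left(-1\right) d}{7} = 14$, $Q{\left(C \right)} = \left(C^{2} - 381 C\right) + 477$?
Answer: $- \frac{6489309845}{1142698843} \approx -5.6789$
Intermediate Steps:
$Q{\left(C \right)} = 477 + C^{2} - 381 C$
$d = -98$ ($d = \left(-7\right) 14 = -98$)
$x = -98$
$s{\left(j,p \right)} = -98 - j p$
$- \frac{182994}{-340782} + \frac{s{\left(-352,-355 \right)}}{Q{\left(427 \right)}} = - \frac{182994}{-340782} + \frac{-98 - \left(-352\right) \left(-355\right)}{477 + 427^{2} - 162687} = \left(-182994\right) \left(- \frac{1}{340782}\right) + \frac{-98 - 124960}{477 + 182329 - 162687} = \frac{30499}{56797} - \frac{125058}{20119} = - \frac{6489309845}{1142698843}$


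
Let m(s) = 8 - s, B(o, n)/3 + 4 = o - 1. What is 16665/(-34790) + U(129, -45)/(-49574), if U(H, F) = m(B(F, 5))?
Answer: -11880679/24638278 ≈ -0.48220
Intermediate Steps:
B(o, n) = -15 + 3*o (B(o, n) = -12 + 3*(o - 1) = -12 + 3*(-1 + o) = -12 + (-3 + 3*o) = -15 + 3*o)
U(H, F) = 23 - 3*F (U(H, F) = 8 - (-15 + 3*F) = 8 + (15 - 3*F) = 23 - 3*F)
16665/(-34790) + U(129, -45)/(-49574) = 16665/(-34790) + (23 - 3*(-45))/(-49574) = 16665*(-1/34790) + (23 + 135)*(-1/49574) = -3333/6958 + 158*(-1/49574) = -3333/6958 - 79/24787 = -11880679/24638278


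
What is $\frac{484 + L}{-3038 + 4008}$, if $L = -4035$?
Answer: $- \frac{3551}{970} \approx -3.6608$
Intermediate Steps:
$\frac{484 + L}{-3038 + 4008} = \frac{484 - 4035}{-3038 + 4008} = - \frac{3551}{970}$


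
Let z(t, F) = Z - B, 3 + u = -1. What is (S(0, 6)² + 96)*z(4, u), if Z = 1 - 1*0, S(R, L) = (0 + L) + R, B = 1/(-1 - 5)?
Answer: 154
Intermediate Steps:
u = -4 (u = -3 - 1 = -4)
B = -⅙ (B = 1/(-6) = -⅙ ≈ -0.16667)
S(R, L) = L + R
Z = 1 (Z = 1 + 0 = 1)
z(t, F) = 7/6 (z(t, F) = 1 - 1*(-⅙) = 1 + ⅙ = 7/6)
(S(0, 6)² + 96)*z(4, u) = ((6 + 0)² + 96)*(7/6) = (6² + 96)*(7/6) = (36 + 96)*(7/6) = 132*(7/6) = 154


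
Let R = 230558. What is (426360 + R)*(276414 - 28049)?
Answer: 163155439070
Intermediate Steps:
(426360 + R)*(276414 - 28049) = (426360 + 230558)*(276414 - 28049) = 656918*248365 = 163155439070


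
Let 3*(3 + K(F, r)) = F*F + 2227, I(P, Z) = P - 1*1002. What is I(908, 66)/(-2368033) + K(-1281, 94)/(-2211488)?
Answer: -3890478457291/15710629689312 ≈ -0.24763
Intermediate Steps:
I(P, Z) = -1002 + P (I(P, Z) = P - 1002 = -1002 + P)
K(F, r) = 2218/3 + F**2/3 (K(F, r) = -3 + (F*F + 2227)/3 = -3 + (F**2 + 2227)/3 = -3 + (2227 + F**2)/3 = -3 + (2227/3 + F**2/3) = 2218/3 + F**2/3)
I(908, 66)/(-2368033) + K(-1281, 94)/(-2211488) = (-1002 + 908)/(-2368033) + (2218/3 + (1/3)*(-1281)**2)/(-2211488) = -94*(-1/2368033) + (2218/3 + (1/3)*1640961)*(-1/2211488) = 94/2368033 + (2218/3 + 546987)*(-1/2211488) = 94/2368033 + (1643179/3)*(-1/2211488) = 94/2368033 - 1643179/6634464 = -3890478457291/15710629689312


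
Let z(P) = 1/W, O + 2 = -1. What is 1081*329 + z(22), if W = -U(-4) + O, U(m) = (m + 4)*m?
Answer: 1066946/3 ≈ 3.5565e+5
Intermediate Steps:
O = -3 (O = -2 - 1 = -3)
U(m) = m*(4 + m) (U(m) = (4 + m)*m = m*(4 + m))
W = -3 (W = -(-4)*(4 - 4) - 3 = -(-4)*0 - 3 = -1*0 - 3 = 0 - 3 = -3)
z(P) = -⅓ (z(P) = 1/(-3) = -⅓)
1081*329 + z(22) = 1081*329 - ⅓ = 355649 - ⅓ = 1066946/3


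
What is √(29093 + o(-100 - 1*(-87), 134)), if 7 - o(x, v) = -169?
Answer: √29269 ≈ 171.08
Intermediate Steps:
o(x, v) = 176 (o(x, v) = 7 - 1*(-169) = 7 + 169 = 176)
√(29093 + o(-100 - 1*(-87), 134)) = √(29093 + 176) = √29269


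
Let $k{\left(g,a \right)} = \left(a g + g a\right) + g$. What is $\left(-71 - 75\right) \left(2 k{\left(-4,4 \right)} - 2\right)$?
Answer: $10804$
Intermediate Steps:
$k{\left(g,a \right)} = g + 2 a g$ ($k{\left(g,a \right)} = \left(a g + a g\right) + g = 2 a g + g = g + 2 a g$)
$\left(-71 - 75\right) \left(2 k{\left(-4,4 \right)} - 2\right) = \left(-71 - 75\right) \left(2 \left(- 4 \left(1 + 2 \cdot 4\right)\right) - 2\right) = - 146 \left(2 \left(- 4 \left(1 + 8\right)\right) - 2\right) = - 146 \left(2 \left(\left(-4\right) 9\right) - 2\right) = - 146 \left(2 \left(-36\right) - 2\right) = - 146 \left(-72 - 2\right) = \left(-146\right) \left(-74\right) = 10804$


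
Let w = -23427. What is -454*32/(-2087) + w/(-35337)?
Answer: 187422695/24582773 ≈ 7.6241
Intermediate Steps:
-454*32/(-2087) + w/(-35337) = -454*32/(-2087) - 23427/(-35337) = -14528*(-1/2087) - 23427*(-1/35337) = 14528/2087 + 7809/11779 = 187422695/24582773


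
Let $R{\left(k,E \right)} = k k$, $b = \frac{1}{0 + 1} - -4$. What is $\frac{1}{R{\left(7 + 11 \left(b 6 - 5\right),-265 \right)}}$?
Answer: $\frac{1}{79524} \approx 1.2575 \cdot 10^{-5}$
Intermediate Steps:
$b = 5$ ($b = 1^{-1} + 4 = 1 + 4 = 5$)
$R{\left(k,E \right)} = k^{2}$
$\frac{1}{R{\left(7 + 11 \left(b 6 - 5\right),-265 \right)}} = \frac{1}{\left(7 + 11 \left(5 \cdot 6 - 5\right)\right)^{2}} = \frac{1}{\left(7 + 11 \left(30 - 5\right)\right)^{2}} = \frac{1}{\left(7 + 11 \cdot 25\right)^{2}} = \frac{1}{\left(7 + 275\right)^{2}} = \frac{1}{282^{2}} = \frac{1}{79524}$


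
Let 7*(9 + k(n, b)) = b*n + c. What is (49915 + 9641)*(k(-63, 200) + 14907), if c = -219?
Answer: 778201236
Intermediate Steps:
k(n, b) = -282/7 + b*n/7 (k(n, b) = -9 + (b*n - 219)/7 = -9 + (-219 + b*n)/7 = -9 + (-219/7 + b*n/7) = -282/7 + b*n/7)
(49915 + 9641)*(k(-63, 200) + 14907) = (49915 + 9641)*((-282/7 + (1/7)*200*(-63)) + 14907) = 59556*((-282/7 - 1800) + 14907) = 59556*(-12882/7 + 14907) = 59556*(91467/7) = 778201236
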